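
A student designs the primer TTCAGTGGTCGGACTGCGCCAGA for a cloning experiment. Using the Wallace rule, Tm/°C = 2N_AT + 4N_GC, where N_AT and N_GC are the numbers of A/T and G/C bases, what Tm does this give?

74°C

Scanning the sequence gives T=5, C=6, A=4, G=8.
AT pairs contribute 9, GC pairs contribute 14.
Tm = 2(9) + 4(14) = 18 + 56 = 74°C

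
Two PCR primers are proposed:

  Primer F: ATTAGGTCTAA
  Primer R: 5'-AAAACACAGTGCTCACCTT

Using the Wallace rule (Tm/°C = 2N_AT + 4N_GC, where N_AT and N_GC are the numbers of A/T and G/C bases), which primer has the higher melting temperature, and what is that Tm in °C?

Primer F: A+T=8, G+C=3 → Tm = 2(8)+4(3) = 28°C
Primer R: A+T=11, G+C=8 → Tm = 2(11)+4(8) = 54°C
28°C vs 54°C → primer R is higher.

Primer R, 54°C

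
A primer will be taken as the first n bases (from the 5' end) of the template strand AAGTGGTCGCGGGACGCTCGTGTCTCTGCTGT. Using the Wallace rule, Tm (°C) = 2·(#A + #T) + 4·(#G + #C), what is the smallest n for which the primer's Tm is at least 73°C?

n = 22

First 21 bases: AAGTGGTCGCGGGACGCTCGT → Tm = 70°C (< 73°C)
First 22 bases: AAGTGGTCGCGGGACGCTCGTG → Tm = 74°C (≥ 73°C)
Each additional base adds 2°C (A/T) or 4°C (G/C), so Tm is non-decreasing in n; n = 22 is the first length to reach 73°C.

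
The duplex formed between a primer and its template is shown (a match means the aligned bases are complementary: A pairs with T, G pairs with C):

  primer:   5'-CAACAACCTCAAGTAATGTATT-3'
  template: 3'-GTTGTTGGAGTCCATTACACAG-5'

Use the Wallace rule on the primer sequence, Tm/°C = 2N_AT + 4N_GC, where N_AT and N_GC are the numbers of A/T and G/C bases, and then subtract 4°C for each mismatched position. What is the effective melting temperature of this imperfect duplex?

46°C

Primer base counts: A=9, T=6, G=2, C=5 → A+T=15, G+C=7
Perfect-match Tm = 2(15) + 4(7) = 30 + 28 = 58°C
Mismatches (positions where the bases are not complementary): 3 (at positions 12, 20, 22)
Effective Tm = 58 − 3×4 = 58 − 12 = 46°C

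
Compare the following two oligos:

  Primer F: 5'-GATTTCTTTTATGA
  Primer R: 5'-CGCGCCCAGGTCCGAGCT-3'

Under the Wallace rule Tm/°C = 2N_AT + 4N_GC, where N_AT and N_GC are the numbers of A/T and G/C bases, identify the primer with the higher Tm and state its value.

Primer F: A+T=11, G+C=3 → Tm = 2(11)+4(3) = 34°C
Primer R: A+T=4, G+C=14 → Tm = 2(4)+4(14) = 64°C
34°C vs 64°C → primer R is higher.

Primer R, 64°C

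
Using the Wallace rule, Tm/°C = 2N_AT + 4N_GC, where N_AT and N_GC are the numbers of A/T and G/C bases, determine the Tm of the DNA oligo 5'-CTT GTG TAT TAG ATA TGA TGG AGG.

Counting bases: C=1, T=9, A=6, G=8
A+T = 15, G+C = 9
Tm = 2(15) + 4(9) = 30 + 36 = 66°C

66°C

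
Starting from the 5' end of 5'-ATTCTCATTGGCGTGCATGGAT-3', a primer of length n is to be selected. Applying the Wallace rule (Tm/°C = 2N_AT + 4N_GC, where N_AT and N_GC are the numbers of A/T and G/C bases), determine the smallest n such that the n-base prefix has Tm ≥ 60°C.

First 19 bases: ATTCTCATTGGCGTGCATG → Tm = 56°C (< 60°C)
First 20 bases: ATTCTCATTGGCGTGCATGG → Tm = 60°C (≥ 60°C)
Since every base adds ≥2°C, Tm only increases with n, so the threshold is first crossed at n = 20.

n = 20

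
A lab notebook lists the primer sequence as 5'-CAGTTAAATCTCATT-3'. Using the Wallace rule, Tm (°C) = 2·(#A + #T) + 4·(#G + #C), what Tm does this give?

Scanning the sequence gives T=6, C=3, G=1, A=5.
So N_AT = 11 and N_GC = 4.
Tm = 2(11) + 4(4) = 22 + 16 = 38°C

38°C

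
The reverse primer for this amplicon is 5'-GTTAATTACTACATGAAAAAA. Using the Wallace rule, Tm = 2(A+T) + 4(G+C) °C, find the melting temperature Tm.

50°C

Counting bases: C=2, G=2, T=6, A=11
AT pairs contribute 17, GC pairs contribute 4.
Tm = 2×17 + 4×4 = 50°C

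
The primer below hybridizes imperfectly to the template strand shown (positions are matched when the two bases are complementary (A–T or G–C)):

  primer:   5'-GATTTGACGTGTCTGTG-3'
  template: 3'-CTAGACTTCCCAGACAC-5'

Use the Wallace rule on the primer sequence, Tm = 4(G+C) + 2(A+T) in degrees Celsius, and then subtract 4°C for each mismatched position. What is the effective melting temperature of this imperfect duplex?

Primer base counts: A=2, T=7, G=6, C=2 → A+T=9, G+C=8
Perfect-match Tm = 2(9) + 4(8) = 18 + 32 = 50°C
Mismatches (positions where the bases are not complementary): 3 (at positions 4, 8, 10)
Effective Tm = 50 − 3×4 = 50 − 12 = 38°C

38°C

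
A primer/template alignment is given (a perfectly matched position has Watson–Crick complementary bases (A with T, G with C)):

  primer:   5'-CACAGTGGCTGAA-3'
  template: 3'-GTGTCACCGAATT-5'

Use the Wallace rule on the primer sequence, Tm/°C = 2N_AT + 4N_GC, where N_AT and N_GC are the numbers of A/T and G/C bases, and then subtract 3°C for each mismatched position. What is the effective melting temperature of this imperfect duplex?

Primer base counts: A=4, T=2, G=4, C=3 → A+T=6, G+C=7
Perfect-match Tm = 2(6) + 4(7) = 12 + 28 = 40°C
Mismatches (positions where the bases are not complementary): 1 (at position 11)
Effective Tm = 40 − 1×3 = 40 − 3 = 37°C

37°C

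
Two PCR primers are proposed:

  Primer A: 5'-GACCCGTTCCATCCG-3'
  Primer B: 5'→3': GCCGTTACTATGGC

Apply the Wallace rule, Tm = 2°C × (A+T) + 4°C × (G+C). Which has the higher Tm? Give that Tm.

Primer A, 50°C

Primer A: A+T=5, G+C=10 → Tm = 2(5)+4(10) = 50°C
Primer B: A+T=6, G+C=8 → Tm = 2(6)+4(8) = 44°C
50°C vs 44°C → primer A is higher.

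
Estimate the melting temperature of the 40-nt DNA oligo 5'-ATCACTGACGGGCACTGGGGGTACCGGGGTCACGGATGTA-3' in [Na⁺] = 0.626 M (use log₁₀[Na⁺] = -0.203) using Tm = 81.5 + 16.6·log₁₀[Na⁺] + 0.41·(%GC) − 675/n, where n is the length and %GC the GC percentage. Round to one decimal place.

86.9°C

Length n = 40. Counting bases: C=9, G=16, T=7, A=8
G+C = 25, so %GC = 25/40 × 100 = 62.5%
Salt term: 16.6 × (-0.203) = -3.37
GC term: 0.41 × 62.5 = 25.625; length term: −675/40 = −16.875
Tm = 81.5 + (-3.37) + 25.625 − 16.875 = 86.88 → 86.9°C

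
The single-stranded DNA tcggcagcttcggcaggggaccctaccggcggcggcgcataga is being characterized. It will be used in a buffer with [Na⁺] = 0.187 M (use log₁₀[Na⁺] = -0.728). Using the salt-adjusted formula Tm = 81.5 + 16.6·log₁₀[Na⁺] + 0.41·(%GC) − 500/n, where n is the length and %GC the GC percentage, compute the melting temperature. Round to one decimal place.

Length n = 43. Counting bases: G=17, C=14, A=7, T=5
G+C = 31, so %GC = 31/43 × 100 = 72.093%
Salt term: 16.6 × (-0.728) = -12.085
GC term: 0.41 × 72.093 = 29.558; length term: −500/43 = −11.628
Tm = 81.5 + (-12.085) + 29.558 − 11.628 = 87.345 → 87.3°C

87.3°C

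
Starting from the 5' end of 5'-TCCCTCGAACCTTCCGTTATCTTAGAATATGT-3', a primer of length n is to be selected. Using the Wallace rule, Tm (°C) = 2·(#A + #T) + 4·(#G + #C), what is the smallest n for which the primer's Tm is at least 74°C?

First 24 bases: TCCCTCGAACCTTCCGTTATCTTA → Tm = 70°C (< 74°C)
First 25 bases: TCCCTCGAACCTTCCGTTATCTTAG → Tm = 74°C (≥ 74°C)
Since every base adds ≥2°C, Tm only increases with n, so the threshold is first crossed at n = 25.

n = 25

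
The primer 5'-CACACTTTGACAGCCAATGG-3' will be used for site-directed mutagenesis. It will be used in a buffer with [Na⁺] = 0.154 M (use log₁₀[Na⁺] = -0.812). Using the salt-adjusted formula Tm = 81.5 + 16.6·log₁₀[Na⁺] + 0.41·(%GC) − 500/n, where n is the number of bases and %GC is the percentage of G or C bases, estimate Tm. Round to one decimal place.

Length n = 20. Base counts: C=6, G=4, A=6, T=4
G+C = 10, so %GC = 10/20 × 100 = 50%
Salt term: 16.6 × (-0.812) = -13.479
GC term: 0.41 × 50 = 20.5; length term: −500/20 = −25
Tm = 81.5 + (-13.479) + 20.5 − 25 = 63.521 → 63.5°C

63.5°C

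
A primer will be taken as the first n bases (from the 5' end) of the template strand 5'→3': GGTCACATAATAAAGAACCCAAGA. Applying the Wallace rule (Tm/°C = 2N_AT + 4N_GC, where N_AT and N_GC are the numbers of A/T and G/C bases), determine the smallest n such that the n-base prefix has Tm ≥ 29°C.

n = 11

First 10 bases: GGTCACATAA → Tm = 28°C (< 29°C)
First 11 bases: GGTCACATAAT → Tm = 30°C (≥ 29°C)
Each additional base adds 2°C (A/T) or 4°C (G/C), so Tm is non-decreasing in n; n = 11 is the first length to reach 29°C.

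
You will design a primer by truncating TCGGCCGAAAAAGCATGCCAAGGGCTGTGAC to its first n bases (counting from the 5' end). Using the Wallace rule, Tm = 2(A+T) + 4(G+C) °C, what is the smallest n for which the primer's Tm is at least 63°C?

First 20 bases: TCGGCCGAAAAAGCATGCCA → Tm = 62°C (< 63°C)
First 21 bases: TCGGCCGAAAAAGCATGCCAA → Tm = 64°C (≥ 63°C)
Each additional base adds 2°C (A/T) or 4°C (G/C), so Tm is non-decreasing in n; n = 21 is the first length to reach 63°C.

n = 21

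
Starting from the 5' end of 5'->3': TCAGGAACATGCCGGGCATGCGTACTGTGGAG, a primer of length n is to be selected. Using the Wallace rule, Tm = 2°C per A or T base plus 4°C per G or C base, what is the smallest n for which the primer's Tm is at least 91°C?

n = 29

First 28 bases: TCAGGAACATGCCGGGCATGCGTACTGT → Tm = 88°C (< 91°C)
First 29 bases: TCAGGAACATGCCGGGCATGCGTACTGTG → Tm = 92°C (≥ 91°C)
Since every base adds ≥2°C, Tm only increases with n, so the threshold is first crossed at n = 29.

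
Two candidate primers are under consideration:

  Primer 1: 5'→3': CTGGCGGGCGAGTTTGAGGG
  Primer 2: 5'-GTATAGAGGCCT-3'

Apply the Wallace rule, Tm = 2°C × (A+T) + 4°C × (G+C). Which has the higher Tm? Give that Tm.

Primer 1: A+T=6, G+C=14 → Tm = 2(6)+4(14) = 68°C
Primer 2: A+T=6, G+C=6 → Tm = 2(6)+4(6) = 36°C
68°C vs 36°C → primer 1 is higher.

Primer 1, 68°C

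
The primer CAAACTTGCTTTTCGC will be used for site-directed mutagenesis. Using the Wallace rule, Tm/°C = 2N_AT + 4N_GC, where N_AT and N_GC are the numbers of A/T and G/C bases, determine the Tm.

Base counts: G=2, C=5, A=3, T=6
So N_AT = 9 and N_GC = 7.
Tm = 4·7 + 2·9 = 28 + 18 = 46°C

46°C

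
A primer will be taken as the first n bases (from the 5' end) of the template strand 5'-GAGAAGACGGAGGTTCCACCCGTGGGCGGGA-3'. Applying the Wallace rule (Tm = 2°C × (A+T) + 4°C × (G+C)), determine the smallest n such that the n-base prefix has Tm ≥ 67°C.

First 20 bases: GAGAAGACGGAGGTTCCACC → Tm = 64°C (< 67°C)
First 21 bases: GAGAAGACGGAGGTTCCACCC → Tm = 68°C (≥ 67°C)
Each additional base adds 2°C (A/T) or 4°C (G/C), so Tm is non-decreasing in n; n = 21 is the first length to reach 67°C.

n = 21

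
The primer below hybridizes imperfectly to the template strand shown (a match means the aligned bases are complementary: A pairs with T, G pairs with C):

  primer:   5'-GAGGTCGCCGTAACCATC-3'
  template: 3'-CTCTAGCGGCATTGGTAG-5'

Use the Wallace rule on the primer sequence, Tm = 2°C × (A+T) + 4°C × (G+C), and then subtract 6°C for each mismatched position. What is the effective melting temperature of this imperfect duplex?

Primer base counts: A=4, T=3, G=5, C=6 → A+T=7, G+C=11
Perfect-match Tm = 2(7) + 4(11) = 14 + 44 = 58°C
Mismatches (positions where the bases are not complementary): 1 (at position 4)
Effective Tm = 58 − 1×6 = 58 − 6 = 52°C

52°C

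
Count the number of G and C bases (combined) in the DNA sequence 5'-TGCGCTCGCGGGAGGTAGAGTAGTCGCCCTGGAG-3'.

23

Base counts: G=15, A=5, C=8, T=6
Total G or C: 15 + 8 = 23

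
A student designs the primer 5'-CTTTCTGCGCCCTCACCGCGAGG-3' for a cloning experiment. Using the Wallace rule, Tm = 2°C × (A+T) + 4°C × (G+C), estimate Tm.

Scanning the sequence gives C=10, T=5, G=6, A=2.
AT pairs contribute 7, GC pairs contribute 16.
Tm = 2(7) + 4(16) = 14 + 64 = 78°C

78°C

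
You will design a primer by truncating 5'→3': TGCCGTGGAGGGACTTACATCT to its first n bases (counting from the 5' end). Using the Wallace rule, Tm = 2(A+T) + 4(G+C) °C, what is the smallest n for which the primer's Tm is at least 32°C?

First 9 bases: TGCCGTGGA → Tm = 30°C (< 32°C)
First 10 bases: TGCCGTGGAG → Tm = 34°C (≥ 32°C)
Each additional base adds 2°C (A/T) or 4°C (G/C), so Tm is non-decreasing in n; n = 10 is the first length to reach 32°C.

n = 10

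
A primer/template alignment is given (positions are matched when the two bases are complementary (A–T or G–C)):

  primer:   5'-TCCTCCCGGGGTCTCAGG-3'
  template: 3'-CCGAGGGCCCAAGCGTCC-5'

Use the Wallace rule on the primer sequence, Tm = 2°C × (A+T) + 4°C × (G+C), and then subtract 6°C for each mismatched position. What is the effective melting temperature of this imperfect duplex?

38°C

Primer base counts: A=1, T=4, G=6, C=7 → A+T=5, G+C=13
Perfect-match Tm = 2(5) + 4(13) = 10 + 52 = 62°C
Mismatches (positions where the bases are not complementary): 4 (at positions 1, 2, 11, 14)
Effective Tm = 62 − 4×6 = 62 − 24 = 38°C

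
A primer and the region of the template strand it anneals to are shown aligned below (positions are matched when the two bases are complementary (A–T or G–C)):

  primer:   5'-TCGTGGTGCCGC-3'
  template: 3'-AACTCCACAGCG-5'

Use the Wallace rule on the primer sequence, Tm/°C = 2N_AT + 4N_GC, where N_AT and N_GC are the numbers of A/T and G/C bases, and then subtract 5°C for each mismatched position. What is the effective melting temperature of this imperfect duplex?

Primer base counts: A=0, T=3, G=5, C=4 → A+T=3, G+C=9
Perfect-match Tm = 2(3) + 4(9) = 6 + 36 = 42°C
Mismatches (positions where the bases are not complementary): 3 (at positions 2, 4, 9)
Effective Tm = 42 − 3×5 = 42 − 15 = 27°C

27°C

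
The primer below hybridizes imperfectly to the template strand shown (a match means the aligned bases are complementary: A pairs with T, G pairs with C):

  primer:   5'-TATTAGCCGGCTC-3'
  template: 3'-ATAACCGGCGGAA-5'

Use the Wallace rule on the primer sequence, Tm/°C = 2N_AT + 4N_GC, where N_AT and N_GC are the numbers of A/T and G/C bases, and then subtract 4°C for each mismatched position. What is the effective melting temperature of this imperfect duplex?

Primer base counts: A=2, T=4, G=3, C=4 → A+T=6, G+C=7
Perfect-match Tm = 2(6) + 4(7) = 12 + 28 = 40°C
Mismatches (positions where the bases are not complementary): 3 (at positions 5, 10, 13)
Effective Tm = 40 − 3×4 = 40 − 12 = 28°C

28°C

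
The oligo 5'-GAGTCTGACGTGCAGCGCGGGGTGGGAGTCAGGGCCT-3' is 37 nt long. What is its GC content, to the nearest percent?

T=6, A=5, G=18, C=8
G+C = 18 + 8 = 26 out of 37 bases
%GC = 26/37 × 100 = 70.27% ≈ 70%

70%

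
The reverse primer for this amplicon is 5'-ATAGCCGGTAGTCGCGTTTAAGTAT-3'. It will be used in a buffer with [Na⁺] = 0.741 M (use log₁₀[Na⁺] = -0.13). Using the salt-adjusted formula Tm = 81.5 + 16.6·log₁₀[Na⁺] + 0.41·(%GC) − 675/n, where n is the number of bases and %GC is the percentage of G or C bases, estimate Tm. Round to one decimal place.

Length n = 25. A=6, C=4, G=7, T=8
G+C = 11, so %GC = 11/25 × 100 = 44%
Salt term: 16.6 × (-0.13) = -2.158
GC term: 0.41 × 44 = 18.04; length term: −675/25 = −27
Tm = 81.5 + (-2.158) + 18.04 − 27 = 70.382 → 70.4°C

70.4°C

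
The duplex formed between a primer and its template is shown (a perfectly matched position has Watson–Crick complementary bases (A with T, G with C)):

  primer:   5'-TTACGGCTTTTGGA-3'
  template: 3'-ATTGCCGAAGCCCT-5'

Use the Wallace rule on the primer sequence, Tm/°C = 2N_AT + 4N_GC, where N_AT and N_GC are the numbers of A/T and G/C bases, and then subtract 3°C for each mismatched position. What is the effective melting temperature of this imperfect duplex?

Primer base counts: A=2, T=6, G=4, C=2 → A+T=8, G+C=6
Perfect-match Tm = 2(8) + 4(6) = 16 + 24 = 40°C
Mismatches (positions where the bases are not complementary): 3 (at positions 2, 10, 11)
Effective Tm = 40 − 3×3 = 40 − 9 = 31°C

31°C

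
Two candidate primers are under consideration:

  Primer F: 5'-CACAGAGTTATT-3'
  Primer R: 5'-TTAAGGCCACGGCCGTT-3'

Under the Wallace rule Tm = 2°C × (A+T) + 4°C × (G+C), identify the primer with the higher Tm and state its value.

Primer R, 54°C

Primer F: A+T=8, G+C=4 → Tm = 2(8)+4(4) = 32°C
Primer R: A+T=7, G+C=10 → Tm = 2(7)+4(10) = 54°C
32°C vs 54°C → primer R is higher.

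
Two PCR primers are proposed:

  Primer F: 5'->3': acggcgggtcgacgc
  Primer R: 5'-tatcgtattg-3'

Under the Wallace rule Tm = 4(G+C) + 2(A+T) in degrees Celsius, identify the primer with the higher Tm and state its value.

Primer F, 54°C

Primer F: A+T=3, G+C=12 → Tm = 2(3)+4(12) = 54°C
Primer R: A+T=7, G+C=3 → Tm = 2(7)+4(3) = 26°C
54°C vs 26°C → primer F is higher.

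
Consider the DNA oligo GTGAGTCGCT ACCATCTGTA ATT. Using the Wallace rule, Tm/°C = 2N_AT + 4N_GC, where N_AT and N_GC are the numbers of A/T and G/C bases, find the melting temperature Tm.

66°C

Counting bases: C=5, G=5, A=5, T=8
A+T = 13, G+C = 10
Tm = 2×13 + 4×10 = 66°C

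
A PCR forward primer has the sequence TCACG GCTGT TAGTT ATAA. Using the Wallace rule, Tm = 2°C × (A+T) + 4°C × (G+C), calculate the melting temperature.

52°C

Counting bases: C=3, G=4, A=5, T=7
A+T = 12, G+C = 7
Tm = 4·7 + 2·12 = 28 + 24 = 52°C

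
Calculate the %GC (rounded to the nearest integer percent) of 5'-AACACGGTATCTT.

Scanning the sequence gives T=4, A=4, C=3, G=2.
G+C = 2 + 3 = 5 out of 13 bases
%GC = 5/13 × 100 = 38.46% ≈ 38%

38%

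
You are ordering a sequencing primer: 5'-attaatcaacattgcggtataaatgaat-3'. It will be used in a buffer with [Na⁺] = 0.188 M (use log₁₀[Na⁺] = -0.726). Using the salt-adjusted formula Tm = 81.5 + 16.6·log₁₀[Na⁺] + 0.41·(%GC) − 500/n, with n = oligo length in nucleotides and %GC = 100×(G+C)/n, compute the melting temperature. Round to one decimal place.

Length n = 28. Counting bases: T=9, C=3, A=12, G=4
G+C = 7, so %GC = 7/28 × 100 = 25%
Salt term: 16.6 × (-0.726) = -12.052
GC term: 0.41 × 25 = 10.25; length term: −500/28 = −17.857
Tm = 81.5 + (-12.052) + 10.25 − 17.857 = 61.841 → 61.8°C

61.8°C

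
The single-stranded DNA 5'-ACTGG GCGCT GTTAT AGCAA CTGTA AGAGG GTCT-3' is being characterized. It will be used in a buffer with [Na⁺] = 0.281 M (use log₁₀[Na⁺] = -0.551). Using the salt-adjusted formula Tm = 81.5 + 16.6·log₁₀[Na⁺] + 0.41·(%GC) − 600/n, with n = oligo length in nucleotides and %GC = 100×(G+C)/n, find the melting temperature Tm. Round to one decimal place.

75.2°C

Length n = 34. Scanning the sequence gives C=6, T=9, G=11, A=8.
G+C = 17, so %GC = 17/34 × 100 = 50%
Salt term: 16.6 × (-0.551) = -9.147
GC term: 0.41 × 50 = 20.5; length term: −600/34 = −17.647
Tm = 81.5 + (-9.147) + 20.5 − 17.647 = 75.206 → 75.2°C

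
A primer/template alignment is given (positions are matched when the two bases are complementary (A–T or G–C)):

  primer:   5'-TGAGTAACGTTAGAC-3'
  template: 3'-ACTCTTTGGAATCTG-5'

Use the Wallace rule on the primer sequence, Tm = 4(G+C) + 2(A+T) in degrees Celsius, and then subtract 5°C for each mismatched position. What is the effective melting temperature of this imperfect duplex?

32°C

Primer base counts: A=5, T=4, G=4, C=2 → A+T=9, G+C=6
Perfect-match Tm = 2(9) + 4(6) = 18 + 24 = 42°C
Mismatches (positions where the bases are not complementary): 2 (at positions 5, 9)
Effective Tm = 42 − 2×5 = 42 − 10 = 32°C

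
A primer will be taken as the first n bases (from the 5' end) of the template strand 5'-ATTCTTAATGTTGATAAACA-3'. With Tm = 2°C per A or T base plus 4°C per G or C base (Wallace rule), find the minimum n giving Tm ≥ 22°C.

First 9 bases: ATTCTTAAT → Tm = 20°C (< 22°C)
First 10 bases: ATTCTTAATG → Tm = 24°C (≥ 22°C)
Each additional base adds 2°C (A/T) or 4°C (G/C), so Tm is non-decreasing in n; n = 10 is the first length to reach 22°C.

n = 10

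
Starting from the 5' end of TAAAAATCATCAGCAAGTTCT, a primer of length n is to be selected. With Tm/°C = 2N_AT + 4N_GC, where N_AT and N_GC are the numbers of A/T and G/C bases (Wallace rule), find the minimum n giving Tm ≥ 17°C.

n = 8

First 7 bases: TAAAAAT → Tm = 14°C (< 17°C)
First 8 bases: TAAAAATC → Tm = 18°C (≥ 17°C)
Each additional base adds 2°C (A/T) or 4°C (G/C), so Tm is non-decreasing in n; n = 8 is the first length to reach 17°C.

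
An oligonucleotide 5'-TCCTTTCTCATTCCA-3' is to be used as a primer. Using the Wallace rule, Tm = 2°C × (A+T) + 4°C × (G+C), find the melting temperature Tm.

42°C

C=6, G=0, T=7, A=2
So N_AT = 9 and N_GC = 6.
Tm = 2(9) + 4(6) = 18 + 24 = 42°C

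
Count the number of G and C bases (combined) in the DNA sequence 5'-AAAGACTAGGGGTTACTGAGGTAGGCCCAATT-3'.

15

Scanning the sequence gives T=7, A=10, C=5, G=10.
G+C = 10 + 5 = 15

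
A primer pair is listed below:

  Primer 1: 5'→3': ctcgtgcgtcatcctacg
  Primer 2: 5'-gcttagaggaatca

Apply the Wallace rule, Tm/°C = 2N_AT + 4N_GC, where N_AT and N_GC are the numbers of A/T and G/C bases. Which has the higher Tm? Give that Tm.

Primer 1: A+T=7, G+C=11 → Tm = 2(7)+4(11) = 58°C
Primer 2: A+T=8, G+C=6 → Tm = 2(8)+4(6) = 40°C
58°C vs 40°C → primer 1 is higher.

Primer 1, 58°C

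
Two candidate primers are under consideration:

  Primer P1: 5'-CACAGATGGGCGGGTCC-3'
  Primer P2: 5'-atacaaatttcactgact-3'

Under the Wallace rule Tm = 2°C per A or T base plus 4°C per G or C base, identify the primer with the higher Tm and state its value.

Primer P1, 58°C

Primer P1: A+T=5, G+C=12 → Tm = 2(5)+4(12) = 58°C
Primer P2: A+T=13, G+C=5 → Tm = 2(13)+4(5) = 46°C
58°C vs 46°C → primer P1 is higher.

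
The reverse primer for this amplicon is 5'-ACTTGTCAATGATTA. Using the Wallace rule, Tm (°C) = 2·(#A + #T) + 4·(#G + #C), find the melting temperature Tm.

38°C

Base counts: C=2, T=6, G=2, A=5
AT pairs contribute 11, GC pairs contribute 4.
Tm = 2(11) + 4(4) = 22 + 16 = 38°C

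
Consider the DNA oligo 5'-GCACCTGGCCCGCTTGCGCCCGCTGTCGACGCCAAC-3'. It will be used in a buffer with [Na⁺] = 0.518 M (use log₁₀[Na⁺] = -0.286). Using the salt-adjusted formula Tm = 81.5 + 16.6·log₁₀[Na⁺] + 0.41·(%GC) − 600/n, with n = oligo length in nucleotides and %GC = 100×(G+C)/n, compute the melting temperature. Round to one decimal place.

Length n = 36. Scanning the sequence gives G=10, A=4, C=17, T=5.
G+C = 27, so %GC = 27/36 × 100 = 75%
Salt term: 16.6 × (-0.286) = -4.748
GC term: 0.41 × 75 = 30.75; length term: −600/36 = −16.667
Tm = 81.5 + (-4.748) + 30.75 − 16.667 = 90.835 → 90.8°C

90.8°C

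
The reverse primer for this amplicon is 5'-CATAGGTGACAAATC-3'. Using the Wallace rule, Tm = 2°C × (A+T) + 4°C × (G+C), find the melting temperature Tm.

42°C

Base counts: C=3, A=6, T=3, G=3
A+T = 9, G+C = 6
Tm = 2(9) + 4(6) = 18 + 24 = 42°C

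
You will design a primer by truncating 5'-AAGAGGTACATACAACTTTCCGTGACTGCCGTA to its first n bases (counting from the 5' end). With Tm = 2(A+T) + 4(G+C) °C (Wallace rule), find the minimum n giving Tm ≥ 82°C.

n = 29

First 28 bases: AAGAGGTACATACAACTTTCCGTGACTG → Tm = 80°C (< 82°C)
First 29 bases: AAGAGGTACATACAACTTTCCGTGACTGC → Tm = 84°C (≥ 82°C)
Each additional base adds 2°C (A/T) or 4°C (G/C), so Tm is non-decreasing in n; n = 29 is the first length to reach 82°C.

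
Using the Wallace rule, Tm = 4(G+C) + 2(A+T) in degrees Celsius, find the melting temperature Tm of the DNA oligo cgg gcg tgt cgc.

Base counts: A=0, C=4, G=6, T=2
A+T = 2, G+C = 10
Tm = 2×2 + 4×10 = 44°C

44°C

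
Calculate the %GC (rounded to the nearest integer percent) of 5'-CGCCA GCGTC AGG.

77%

A=2, T=1, G=5, C=5
G+C = 5 + 5 = 10 out of 13 bases
%GC = 10/13 × 100 = 76.92% ≈ 77%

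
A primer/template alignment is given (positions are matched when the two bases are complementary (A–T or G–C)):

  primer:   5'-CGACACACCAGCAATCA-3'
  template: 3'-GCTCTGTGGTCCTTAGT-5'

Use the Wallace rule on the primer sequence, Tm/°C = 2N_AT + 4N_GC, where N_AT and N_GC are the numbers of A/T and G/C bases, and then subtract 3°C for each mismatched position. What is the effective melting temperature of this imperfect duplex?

46°C

Primer base counts: A=7, T=1, G=2, C=7 → A+T=8, G+C=9
Perfect-match Tm = 2(8) + 4(9) = 16 + 36 = 52°C
Mismatches (positions where the bases are not complementary): 2 (at positions 4, 12)
Effective Tm = 52 − 2×3 = 52 − 6 = 46°C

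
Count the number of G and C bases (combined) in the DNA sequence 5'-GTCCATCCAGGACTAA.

C=5, T=3, A=5, G=3
Total G or C: 3 + 5 = 8

8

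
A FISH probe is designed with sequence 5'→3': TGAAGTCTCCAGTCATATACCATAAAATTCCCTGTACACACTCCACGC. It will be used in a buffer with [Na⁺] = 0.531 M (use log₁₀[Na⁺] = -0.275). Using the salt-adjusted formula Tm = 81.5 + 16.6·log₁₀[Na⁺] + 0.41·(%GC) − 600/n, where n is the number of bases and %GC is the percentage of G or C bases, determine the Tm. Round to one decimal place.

82.4°C

Length n = 48. T=12, G=5, A=15, C=16
G+C = 21, so %GC = 21/48 × 100 = 43.75%
Salt term: 16.6 × (-0.275) = -4.565
GC term: 0.41 × 43.75 = 17.938; length term: −600/48 = −12.5
Tm = 81.5 + (-4.565) + 17.938 − 12.5 = 82.373 → 82.4°C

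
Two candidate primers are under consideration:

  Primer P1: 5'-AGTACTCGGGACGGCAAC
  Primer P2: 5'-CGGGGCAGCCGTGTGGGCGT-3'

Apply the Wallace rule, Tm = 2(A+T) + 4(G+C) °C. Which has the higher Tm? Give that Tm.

Primer P2, 72°C

Primer P1: A+T=7, G+C=11 → Tm = 2(7)+4(11) = 58°C
Primer P2: A+T=4, G+C=16 → Tm = 2(4)+4(16) = 72°C
58°C vs 72°C → primer P2 is higher.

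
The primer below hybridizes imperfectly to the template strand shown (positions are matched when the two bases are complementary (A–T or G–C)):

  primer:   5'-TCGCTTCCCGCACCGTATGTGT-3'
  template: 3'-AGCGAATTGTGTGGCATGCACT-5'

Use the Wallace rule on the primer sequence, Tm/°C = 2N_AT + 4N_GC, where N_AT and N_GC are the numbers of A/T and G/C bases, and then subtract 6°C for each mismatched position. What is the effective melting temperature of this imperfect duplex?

Primer base counts: A=2, T=7, G=5, C=8 → A+T=9, G+C=13
Perfect-match Tm = 2(9) + 4(13) = 18 + 52 = 70°C
Mismatches (positions where the bases are not complementary): 5 (at positions 7, 8, 10, 18, 22)
Effective Tm = 70 − 5×6 = 70 − 30 = 40°C

40°C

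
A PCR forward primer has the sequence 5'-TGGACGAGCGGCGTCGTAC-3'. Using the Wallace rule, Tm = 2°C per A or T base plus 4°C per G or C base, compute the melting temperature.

Scanning the sequence gives C=5, A=3, T=3, G=8.
So N_AT = 6 and N_GC = 13.
Tm = 2(6) + 4(13) = 12 + 52 = 64°C

64°C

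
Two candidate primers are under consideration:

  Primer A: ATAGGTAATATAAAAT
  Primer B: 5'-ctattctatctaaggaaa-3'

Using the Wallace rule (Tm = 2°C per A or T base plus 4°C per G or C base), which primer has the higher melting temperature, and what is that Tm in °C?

Primer B, 46°C

Primer A: A+T=14, G+C=2 → Tm = 2(14)+4(2) = 36°C
Primer B: A+T=13, G+C=5 → Tm = 2(13)+4(5) = 46°C
36°C vs 46°C → primer B is higher.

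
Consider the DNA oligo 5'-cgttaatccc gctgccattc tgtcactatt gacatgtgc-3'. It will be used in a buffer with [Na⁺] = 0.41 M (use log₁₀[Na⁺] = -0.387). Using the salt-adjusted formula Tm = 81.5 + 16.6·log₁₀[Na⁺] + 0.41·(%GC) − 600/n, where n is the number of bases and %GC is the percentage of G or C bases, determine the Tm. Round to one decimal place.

79.7°C

Length n = 39. Base counts: G=7, A=7, C=12, T=13
G+C = 19, so %GC = 19/39 × 100 = 48.718%
Salt term: 16.6 × (-0.387) = -6.424
GC term: 0.41 × 48.718 = 19.974; length term: −600/39 = −15.385
Tm = 81.5 + (-6.424) + 19.974 − 15.385 = 79.665 → 79.7°C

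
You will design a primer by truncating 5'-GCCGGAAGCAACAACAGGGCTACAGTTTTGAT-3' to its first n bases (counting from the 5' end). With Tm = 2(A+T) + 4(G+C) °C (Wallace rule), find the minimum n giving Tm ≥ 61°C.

n = 19

First 18 bases: GCCGGAAGCAACAACAGG → Tm = 58°C (< 61°C)
First 19 bases: GCCGGAAGCAACAACAGGG → Tm = 62°C (≥ 61°C)
Each additional base adds 2°C (A/T) or 4°C (G/C), so Tm is non-decreasing in n; n = 19 is the first length to reach 61°C.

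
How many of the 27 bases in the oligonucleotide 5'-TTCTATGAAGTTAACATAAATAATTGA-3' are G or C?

Scanning the sequence gives C=2, T=10, A=12, G=3.
G+C = 3 + 2 = 5

5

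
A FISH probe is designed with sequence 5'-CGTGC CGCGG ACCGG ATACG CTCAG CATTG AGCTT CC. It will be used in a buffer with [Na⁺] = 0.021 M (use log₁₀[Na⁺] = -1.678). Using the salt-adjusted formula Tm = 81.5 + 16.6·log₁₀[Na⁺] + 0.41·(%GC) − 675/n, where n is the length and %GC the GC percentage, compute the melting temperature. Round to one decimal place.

62.0°C

Length n = 37. Scanning the sequence gives A=6, T=7, G=11, C=13.
G+C = 24, so %GC = 24/37 × 100 = 64.865%
Salt term: 16.6 × (-1.678) = -27.855
GC term: 0.41 × 64.865 = 26.595; length term: −675/37 = −18.243
Tm = 81.5 + (-27.855) + 26.595 − 18.243 = 61.997 → 62.0°C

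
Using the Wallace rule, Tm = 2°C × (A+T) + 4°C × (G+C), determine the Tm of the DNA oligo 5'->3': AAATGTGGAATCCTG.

Counting bases: C=2, G=4, T=4, A=5
AT pairs contribute 9, GC pairs contribute 6.
Tm = 2×9 + 4×6 = 42°C

42°C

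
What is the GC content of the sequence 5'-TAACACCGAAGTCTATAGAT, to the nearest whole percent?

C=4, G=3, T=5, A=8
G+C = 3 + 4 = 7 out of 20 bases
%GC = 7/20 × 100 = 35% ≈ 35%

35%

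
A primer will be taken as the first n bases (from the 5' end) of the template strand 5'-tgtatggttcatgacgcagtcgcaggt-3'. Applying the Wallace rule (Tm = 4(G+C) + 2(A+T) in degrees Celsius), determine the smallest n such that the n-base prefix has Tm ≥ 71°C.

n = 24

First 23 bases: TGTATGGTTCATGACGCAGTCGC → Tm = 70°C (< 71°C)
First 24 bases: TGTATGGTTCATGACGCAGTCGCA → Tm = 72°C (≥ 71°C)
Each additional base adds 2°C (A/T) or 4°C (G/C), so Tm is non-decreasing in n; n = 24 is the first length to reach 71°C.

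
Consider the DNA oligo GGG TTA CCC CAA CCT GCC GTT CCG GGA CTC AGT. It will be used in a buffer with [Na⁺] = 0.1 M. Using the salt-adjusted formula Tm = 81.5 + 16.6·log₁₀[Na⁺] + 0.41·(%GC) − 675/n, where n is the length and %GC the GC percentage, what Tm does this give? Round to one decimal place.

Length n = 33. Scanning the sequence gives A=5, T=7, G=9, C=12.
G+C = 21, so %GC = 21/33 × 100 = 63.636%
Salt term: 16.6 × (-1) = -16.6
GC term: 0.41 × 63.636 = 26.091; length term: −675/33 = −20.455
Tm = 81.5 + (-16.6) + 26.091 − 20.455 = 70.536 → 70.5°C

70.5°C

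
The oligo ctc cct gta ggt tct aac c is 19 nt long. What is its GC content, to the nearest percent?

53%

Counting bases: C=7, G=3, A=3, T=6
G+C = 3 + 7 = 10 out of 19 bases
%GC = 10/19 × 100 = 52.63% ≈ 53%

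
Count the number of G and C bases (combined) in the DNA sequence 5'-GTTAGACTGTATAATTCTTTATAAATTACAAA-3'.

6

Scanning the sequence gives T=13, A=13, C=3, G=3.
Total G or C: 3 + 3 = 6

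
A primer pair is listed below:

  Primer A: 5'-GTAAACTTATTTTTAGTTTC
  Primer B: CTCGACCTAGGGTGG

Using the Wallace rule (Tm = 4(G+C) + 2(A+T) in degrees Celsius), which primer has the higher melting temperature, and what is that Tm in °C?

Primer B, 50°C

Primer A: A+T=16, G+C=4 → Tm = 2(16)+4(4) = 48°C
Primer B: A+T=5, G+C=10 → Tm = 2(5)+4(10) = 50°C
48°C vs 50°C → primer B is higher.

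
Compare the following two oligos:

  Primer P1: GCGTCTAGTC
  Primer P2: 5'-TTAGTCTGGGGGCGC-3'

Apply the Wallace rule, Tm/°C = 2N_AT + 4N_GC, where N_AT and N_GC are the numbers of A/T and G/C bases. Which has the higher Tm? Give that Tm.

Primer P1: A+T=4, G+C=6 → Tm = 2(4)+4(6) = 32°C
Primer P2: A+T=5, G+C=10 → Tm = 2(5)+4(10) = 50°C
32°C vs 50°C → primer P2 is higher.

Primer P2, 50°C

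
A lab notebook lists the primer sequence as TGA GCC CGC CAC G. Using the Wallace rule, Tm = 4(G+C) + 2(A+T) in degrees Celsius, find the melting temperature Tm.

46°C

Base counts: G=4, A=2, T=1, C=6
So N_AT = 3 and N_GC = 10.
Tm = 2(3) + 4(10) = 6 + 40 = 46°C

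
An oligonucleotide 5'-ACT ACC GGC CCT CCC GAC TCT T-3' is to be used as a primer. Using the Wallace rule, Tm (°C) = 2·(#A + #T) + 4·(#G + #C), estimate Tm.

72°C

Base counts: C=11, T=5, G=3, A=3
So N_AT = 8 and N_GC = 14.
Tm = 4·14 + 2·8 = 56 + 16 = 72°C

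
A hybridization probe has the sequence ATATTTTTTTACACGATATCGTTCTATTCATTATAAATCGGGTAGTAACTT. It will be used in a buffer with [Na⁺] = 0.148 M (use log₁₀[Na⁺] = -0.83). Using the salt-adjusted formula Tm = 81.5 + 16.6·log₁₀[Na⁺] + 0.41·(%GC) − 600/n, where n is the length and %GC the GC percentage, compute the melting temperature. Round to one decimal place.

Length n = 51. Counting bases: T=23, C=7, G=6, A=15
G+C = 13, so %GC = 13/51 × 100 = 25.49%
Salt term: 16.6 × (-0.83) = -13.778
GC term: 0.41 × 25.49 = 10.451; length term: −600/51 = −11.765
Tm = 81.5 + (-13.778) + 10.451 − 11.765 = 66.408 → 66.4°C

66.4°C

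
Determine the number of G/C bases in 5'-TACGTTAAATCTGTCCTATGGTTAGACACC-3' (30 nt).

12

Scanning the sequence gives G=5, T=10, A=8, C=7.
G+C = 5 + 7 = 12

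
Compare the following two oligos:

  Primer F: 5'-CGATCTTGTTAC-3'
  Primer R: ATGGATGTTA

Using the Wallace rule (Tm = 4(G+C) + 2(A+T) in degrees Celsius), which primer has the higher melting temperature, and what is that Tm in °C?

Primer F: A+T=7, G+C=5 → Tm = 2(7)+4(5) = 34°C
Primer R: A+T=7, G+C=3 → Tm = 2(7)+4(3) = 26°C
34°C vs 26°C → primer F is higher.

Primer F, 34°C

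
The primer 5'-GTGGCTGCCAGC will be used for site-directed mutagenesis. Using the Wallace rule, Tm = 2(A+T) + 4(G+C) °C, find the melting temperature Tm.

42°C

G=5, T=2, C=4, A=1
So N_AT = 3 and N_GC = 9.
Tm = 2(3) + 4(9) = 6 + 36 = 42°C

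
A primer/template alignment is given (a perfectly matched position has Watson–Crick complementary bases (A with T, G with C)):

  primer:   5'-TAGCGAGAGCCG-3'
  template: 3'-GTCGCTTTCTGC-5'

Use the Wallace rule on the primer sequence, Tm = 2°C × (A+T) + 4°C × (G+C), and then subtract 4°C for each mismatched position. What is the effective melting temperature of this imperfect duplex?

Primer base counts: A=3, T=1, G=5, C=3 → A+T=4, G+C=8
Perfect-match Tm = 2(4) + 4(8) = 8 + 32 = 40°C
Mismatches (positions where the bases are not complementary): 3 (at positions 1, 7, 10)
Effective Tm = 40 − 3×4 = 40 − 12 = 28°C

28°C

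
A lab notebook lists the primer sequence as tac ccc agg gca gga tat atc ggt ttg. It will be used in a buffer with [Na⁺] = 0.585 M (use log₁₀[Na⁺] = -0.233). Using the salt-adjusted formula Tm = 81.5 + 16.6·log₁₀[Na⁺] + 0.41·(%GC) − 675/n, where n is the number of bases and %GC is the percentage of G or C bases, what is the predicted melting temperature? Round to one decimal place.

73.9°C

Length n = 27. Scanning the sequence gives T=7, C=6, A=6, G=8.
G+C = 14, so %GC = 14/27 × 100 = 51.852%
Salt term: 16.6 × (-0.233) = -3.868
GC term: 0.41 × 51.852 = 21.259; length term: −675/27 = −25
Tm = 81.5 + (-3.868) + 21.259 − 25 = 73.891 → 73.9°C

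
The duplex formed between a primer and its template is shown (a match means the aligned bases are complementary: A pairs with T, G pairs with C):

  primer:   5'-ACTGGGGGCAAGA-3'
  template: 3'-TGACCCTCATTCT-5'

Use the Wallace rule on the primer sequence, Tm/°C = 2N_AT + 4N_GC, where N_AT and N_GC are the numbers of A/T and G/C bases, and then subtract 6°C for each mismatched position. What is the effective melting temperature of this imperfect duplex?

30°C

Primer base counts: A=4, T=1, G=6, C=2 → A+T=5, G+C=8
Perfect-match Tm = 2(5) + 4(8) = 10 + 32 = 42°C
Mismatches (positions where the bases are not complementary): 2 (at positions 7, 9)
Effective Tm = 42 − 2×6 = 42 − 12 = 30°C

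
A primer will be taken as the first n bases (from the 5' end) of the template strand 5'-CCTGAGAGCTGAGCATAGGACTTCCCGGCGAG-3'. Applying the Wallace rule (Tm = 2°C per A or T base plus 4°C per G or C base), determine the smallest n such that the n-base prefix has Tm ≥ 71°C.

n = 24

First 23 bases: CCTGAGAGCTGAGCATAGGACTT → Tm = 70°C (< 71°C)
First 24 bases: CCTGAGAGCTGAGCATAGGACTTC → Tm = 74°C (≥ 71°C)
Each additional base adds 2°C (A/T) or 4°C (G/C), so Tm is non-decreasing in n; n = 24 is the first length to reach 71°C.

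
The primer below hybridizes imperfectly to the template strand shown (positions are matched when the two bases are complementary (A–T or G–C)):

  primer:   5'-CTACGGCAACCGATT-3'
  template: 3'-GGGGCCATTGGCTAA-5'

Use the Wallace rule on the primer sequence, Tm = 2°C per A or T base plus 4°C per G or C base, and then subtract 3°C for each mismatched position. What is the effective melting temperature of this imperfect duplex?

Primer base counts: A=4, T=3, G=3, C=5 → A+T=7, G+C=8
Perfect-match Tm = 2(7) + 4(8) = 14 + 32 = 46°C
Mismatches (positions where the bases are not complementary): 3 (at positions 2, 3, 7)
Effective Tm = 46 − 3×3 = 46 − 9 = 37°C

37°C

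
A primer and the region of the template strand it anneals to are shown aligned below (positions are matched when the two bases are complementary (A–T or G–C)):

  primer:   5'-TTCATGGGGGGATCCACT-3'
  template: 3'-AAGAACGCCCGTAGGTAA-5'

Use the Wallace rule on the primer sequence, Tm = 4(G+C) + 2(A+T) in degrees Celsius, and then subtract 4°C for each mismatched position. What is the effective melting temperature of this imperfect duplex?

Primer base counts: A=3, T=5, G=6, C=4 → A+T=8, G+C=10
Perfect-match Tm = 2(8) + 4(10) = 16 + 40 = 56°C
Mismatches (positions where the bases are not complementary): 4 (at positions 4, 7, 11, 17)
Effective Tm = 56 − 4×4 = 56 − 16 = 40°C

40°C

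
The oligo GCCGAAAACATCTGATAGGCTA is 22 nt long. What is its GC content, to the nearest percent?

G=5, T=4, A=8, C=5
G+C = 5 + 5 = 10 out of 22 bases
%GC = 10/22 × 100 = 45.45% ≈ 45%

45%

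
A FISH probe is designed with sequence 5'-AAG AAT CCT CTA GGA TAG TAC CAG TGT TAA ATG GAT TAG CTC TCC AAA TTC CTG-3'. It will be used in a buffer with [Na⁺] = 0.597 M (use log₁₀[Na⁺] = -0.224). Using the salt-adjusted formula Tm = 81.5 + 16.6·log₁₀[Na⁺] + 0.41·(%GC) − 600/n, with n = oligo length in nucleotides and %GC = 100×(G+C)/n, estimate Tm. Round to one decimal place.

Length n = 54. Scanning the sequence gives A=17, C=11, G=10, T=16.
G+C = 21, so %GC = 21/54 × 100 = 38.889%
Salt term: 16.6 × (-0.224) = -3.718
GC term: 0.41 × 38.889 = 15.944; length term: −600/54 = −11.111
Tm = 81.5 + (-3.718) + 15.944 − 11.111 = 82.615 → 82.6°C

82.6°C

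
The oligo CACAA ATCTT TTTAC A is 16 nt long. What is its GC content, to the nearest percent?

25%

Counting bases: A=6, G=0, T=6, C=4
G+C = 0 + 4 = 4 out of 16 bases
%GC = 4/16 × 100 = 25% ≈ 25%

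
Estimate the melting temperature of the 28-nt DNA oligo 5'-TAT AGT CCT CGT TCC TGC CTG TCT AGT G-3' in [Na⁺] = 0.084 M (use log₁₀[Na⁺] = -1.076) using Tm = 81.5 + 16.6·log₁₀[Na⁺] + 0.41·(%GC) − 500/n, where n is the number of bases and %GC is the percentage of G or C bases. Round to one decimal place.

Length n = 28. Counting bases: G=6, T=11, C=8, A=3
G+C = 14, so %GC = 14/28 × 100 = 50%
Salt term: 16.6 × (-1.076) = -17.862
GC term: 0.41 × 50 = 20.5; length term: −500/28 = −17.857
Tm = 81.5 + (-17.862) + 20.5 − 17.857 = 66.281 → 66.3°C

66.3°C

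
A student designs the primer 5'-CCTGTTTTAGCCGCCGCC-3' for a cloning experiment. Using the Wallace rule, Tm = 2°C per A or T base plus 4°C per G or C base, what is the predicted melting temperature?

60°C

A=1, C=8, G=4, T=5
So N_AT = 6 and N_GC = 12.
Tm = 2×6 + 4×12 = 60°C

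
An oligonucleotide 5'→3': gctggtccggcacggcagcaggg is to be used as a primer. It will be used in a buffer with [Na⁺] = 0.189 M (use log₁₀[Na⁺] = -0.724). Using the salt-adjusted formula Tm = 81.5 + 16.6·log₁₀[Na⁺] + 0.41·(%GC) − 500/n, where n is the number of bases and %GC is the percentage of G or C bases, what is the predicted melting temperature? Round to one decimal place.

79.8°C

Length n = 23. Counting bases: C=7, A=3, G=11, T=2
G+C = 18, so %GC = 18/23 × 100 = 78.261%
Salt term: 16.6 × (-0.724) = -12.018
GC term: 0.41 × 78.261 = 32.087; length term: −500/23 = −21.739
Tm = 81.5 + (-12.018) + 32.087 − 21.739 = 79.83 → 79.8°C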